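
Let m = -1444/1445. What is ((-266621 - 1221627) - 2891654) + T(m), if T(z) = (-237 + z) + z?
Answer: -6329303743/1445 ≈ -4.3801e+6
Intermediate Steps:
m = -1444/1445 (m = -1444*1/1445 = -1444/1445 ≈ -0.99931)
T(z) = -237 + 2*z
((-266621 - 1221627) - 2891654) + T(m) = ((-266621 - 1221627) - 2891654) + (-237 + 2*(-1444/1445)) = (-1488248 - 2891654) + (-237 - 2888/1445) = -4379902 - 345353/1445 = -6329303743/1445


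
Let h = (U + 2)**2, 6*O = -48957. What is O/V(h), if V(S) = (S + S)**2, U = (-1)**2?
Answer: -16319/648 ≈ -25.184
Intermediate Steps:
U = 1
O = -16319/2 (O = (1/6)*(-48957) = -16319/2 ≈ -8159.5)
h = 9 (h = (1 + 2)**2 = 3**2 = 9)
V(S) = 4*S**2 (V(S) = (2*S)**2 = 4*S**2)
O/V(h) = -16319/(2*(4*9**2)) = -16319/(2*(4*81)) = -16319/2/324 = -16319/2*1/324 = -16319/648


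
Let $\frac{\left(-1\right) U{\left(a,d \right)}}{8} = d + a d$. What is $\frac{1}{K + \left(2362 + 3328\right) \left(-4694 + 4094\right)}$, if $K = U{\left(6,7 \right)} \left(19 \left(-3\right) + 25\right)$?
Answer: $- \frac{1}{3401456} \approx -2.9399 \cdot 10^{-7}$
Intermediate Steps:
$U{\left(a,d \right)} = - 8 d - 8 a d$ ($U{\left(a,d \right)} = - 8 \left(d + a d\right) = - 8 d - 8 a d$)
$K = 12544$ ($K = \left(-8\right) 7 \left(1 + 6\right) \left(19 \left(-3\right) + 25\right) = \left(-8\right) 7 \cdot 7 \left(-57 + 25\right) = \left(-392\right) \left(-32\right) = 12544$)
$\frac{1}{K + \left(2362 + 3328\right) \left(-4694 + 4094\right)} = \frac{1}{12544 + \left(2362 + 3328\right) \left(-4694 + 4094\right)} = \frac{1}{12544 + 5690 \left(-600\right)} = \frac{1}{12544 - 3414000} = \frac{1}{-3401456} = - \frac{1}{3401456}$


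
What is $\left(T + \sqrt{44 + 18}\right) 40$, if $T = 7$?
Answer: $280 + 40 \sqrt{62} \approx 594.96$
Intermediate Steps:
$\left(T + \sqrt{44 + 18}\right) 40 = \left(7 + \sqrt{44 + 18}\right) 40 = \left(7 + \sqrt{62}\right) 40 = 280 + 40 \sqrt{62}$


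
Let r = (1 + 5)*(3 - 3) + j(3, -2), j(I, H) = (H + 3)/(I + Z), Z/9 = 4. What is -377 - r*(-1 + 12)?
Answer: -14714/39 ≈ -377.28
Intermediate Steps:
Z = 36 (Z = 9*4 = 36)
j(I, H) = (3 + H)/(36 + I) (j(I, H) = (H + 3)/(I + 36) = (3 + H)/(36 + I))
r = 1/39 (r = (1 + 5)*(3 - 3) + (3 - 2)/(36 + 3) = 6*0 + 1/39 = 0 + (1/39)*1 = 0 + 1/39 = 1/39 ≈ 0.025641)
-377 - r*(-1 + 12) = -377 - (-1 + 12)/39 = -377 - 11/39 = -14714/39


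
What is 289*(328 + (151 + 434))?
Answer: 263857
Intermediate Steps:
289*(328 + (151 + 434)) = 289*(328 + 585) = 289*913 = 263857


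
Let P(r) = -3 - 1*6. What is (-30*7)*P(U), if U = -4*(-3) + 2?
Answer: 1890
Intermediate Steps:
U = 14 (U = 12 + 2 = 14)
P(r) = -9 (P(r) = -3 - 6 = -9)
(-30*7)*P(U) = -30*7*(-9) = -210*(-9) = 1890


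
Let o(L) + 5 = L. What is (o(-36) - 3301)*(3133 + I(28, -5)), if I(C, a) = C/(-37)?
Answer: -387314406/37 ≈ -1.0468e+7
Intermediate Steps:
o(L) = -5 + L
I(C, a) = -C/37 (I(C, a) = C*(-1/37) = -C/37)
(o(-36) - 3301)*(3133 + I(28, -5)) = ((-5 - 36) - 3301)*(3133 - 1/37*28) = (-41 - 3301)*(3133 - 28/37) = -3342*115893/37 = -387314406/37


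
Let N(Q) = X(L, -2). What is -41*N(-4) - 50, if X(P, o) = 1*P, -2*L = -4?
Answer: -132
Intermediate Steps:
L = 2 (L = -½*(-4) = 2)
X(P, o) = P
N(Q) = 2
-41*N(-4) - 50 = -41*2 - 50 = -82 - 50 = -132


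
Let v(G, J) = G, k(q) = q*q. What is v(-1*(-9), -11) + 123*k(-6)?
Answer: 4437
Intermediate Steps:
k(q) = q**2
v(-1*(-9), -11) + 123*k(-6) = -1*(-9) + 123*(-6)**2 = 9 + 123*36 = 9 + 4428 = 4437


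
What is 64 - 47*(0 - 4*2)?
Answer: 440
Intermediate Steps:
64 - 47*(0 - 4*2) = 64 - 47*(0 - 8) = 64 - 47*(-8) = 64 + 376 = 440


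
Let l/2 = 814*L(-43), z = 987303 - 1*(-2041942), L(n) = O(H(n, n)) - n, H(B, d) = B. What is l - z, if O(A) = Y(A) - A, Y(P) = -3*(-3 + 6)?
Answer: -2903889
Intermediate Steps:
Y(P) = -9 (Y(P) = -3*3 = -9)
O(A) = -9 - A
L(n) = -9 - 2*n (L(n) = (-9 - n) - n = -9 - 2*n)
z = 3029245 (z = 987303 + 2041942 = 3029245)
l = 125356 (l = 2*(814*(-9 - 2*(-43))) = 2*(814*(-9 + 86)) = 2*(814*77) = 2*62678 = 125356)
l - z = 125356 - 1*3029245 = 125356 - 3029245 = -2903889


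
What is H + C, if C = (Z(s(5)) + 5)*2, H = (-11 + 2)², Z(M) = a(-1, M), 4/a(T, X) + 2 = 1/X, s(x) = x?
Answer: 779/9 ≈ 86.556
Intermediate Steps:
a(T, X) = 4/(-2 + 1/X)
Z(M) = -4*M/(-1 + 2*M)
H = 81 (H = (-9)² = 81)
C = 50/9 (C = (-4*5/(-1 + 2*5) + 5)*2 = (-4*5/(-1 + 10) + 5)*2 = (-4*5/9 + 5)*2 = (-4*5*⅑ + 5)*2 = (-20/9 + 5)*2 = (25/9)*2 = 50/9 ≈ 5.5556)
H + C = 81 + 50/9 = 779/9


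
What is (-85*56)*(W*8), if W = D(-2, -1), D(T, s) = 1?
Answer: -38080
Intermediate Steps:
W = 1
(-85*56)*(W*8) = (-85*56)*(1*8) = -4760*8 = -38080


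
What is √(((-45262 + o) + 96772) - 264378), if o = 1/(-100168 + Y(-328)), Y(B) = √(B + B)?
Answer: √((21322561825 - 851472*I*√41)/(-25042 + I*√41))/2 ≈ 2.7598e-12 - 461.38*I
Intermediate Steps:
Y(B) = √2*√B (Y(B) = √(2*B) = √2*√B)
o = 1/(-100168 + 4*I*√41) (o = 1/(-100168 + √2*√(-328)) = 1/(-100168 + √2*(2*I*√82)) = 1/(-100168 + 4*I*√41) ≈ -9.9832e-6 - 2.55e-9*I)
√(((-45262 + o) + 96772) - 264378) = √(((-45262 + (-12521/1254203610 - I*√41/2508407220)) + 96772) - 264378) = √(((-56767763808341/1254203610 - I*√41/2508407220) + 96772) - 264378) = √((64604027938579/1254203610 - I*√41/2508407220) - 264378) = √(-266979814066001/1254203610 - I*√41/2508407220)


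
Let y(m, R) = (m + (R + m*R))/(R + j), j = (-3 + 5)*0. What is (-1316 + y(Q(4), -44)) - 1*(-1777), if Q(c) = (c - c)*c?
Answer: 462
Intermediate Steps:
j = 0 (j = 2*0 = 0)
Q(c) = 0 (Q(c) = 0*c = 0)
y(m, R) = (R + m + R*m)/R (y(m, R) = (m + (R + m*R))/(R + 0) = (m + (R + R*m))/R = (R + m + R*m)/R)
(-1316 + y(Q(4), -44)) - 1*(-1777) = (-1316 + (1 + 0 + 0/(-44))) - 1*(-1777) = (-1316 + (1 + 0 + 0*(-1/44))) + 1777 = (-1316 + (1 + 0 + 0)) + 1777 = (-1316 + 1) + 1777 = -1315 + 1777 = 462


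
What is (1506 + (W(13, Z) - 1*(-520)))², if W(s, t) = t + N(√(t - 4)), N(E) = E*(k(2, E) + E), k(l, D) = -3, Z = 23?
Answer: 4276795 - 12408*√19 ≈ 4.2227e+6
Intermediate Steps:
N(E) = E*(-3 + E)
W(s, t) = t + √(-4 + t)*(-3 + √(-4 + t)) (W(s, t) = t + √(t - 4)*(-3 + √(t - 4)) = t + √(-4 + t)*(-3 + √(-4 + t)))
(1506 + (W(13, Z) - 1*(-520)))² = (1506 + ((-4 - 3*√(-4 + 23) + 2*23) - 1*(-520)))² = (1506 + ((-4 - 3*√19 + 46) + 520))² = (1506 + ((42 - 3*√19) + 520))² = (1506 + (562 - 3*√19))² = (2068 - 3*√19)²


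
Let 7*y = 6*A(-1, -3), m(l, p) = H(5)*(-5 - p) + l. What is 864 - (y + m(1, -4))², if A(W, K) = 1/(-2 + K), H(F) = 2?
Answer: 1056719/1225 ≈ 862.63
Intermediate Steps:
m(l, p) = -10 + l - 2*p (m(l, p) = 2*(-5 - p) + l = (-10 - 2*p) + l = -10 + l - 2*p)
y = -6/35 (y = (6/(-2 - 3))/7 = (6/(-5))/7 = (6*(-⅕))/7 = (⅐)*(-6/5) = -6/35 ≈ -0.17143)
864 - (y + m(1, -4))² = 864 - (-6/35 + (-10 + 1 - 2*(-4)))² = 864 - (-6/35 + (-10 + 1 + 8))² = 864 - (-6/35 - 1)² = 864 - (-41/35)² = 864 - 1*1681/1225 = 864 - 1681/1225 = 1056719/1225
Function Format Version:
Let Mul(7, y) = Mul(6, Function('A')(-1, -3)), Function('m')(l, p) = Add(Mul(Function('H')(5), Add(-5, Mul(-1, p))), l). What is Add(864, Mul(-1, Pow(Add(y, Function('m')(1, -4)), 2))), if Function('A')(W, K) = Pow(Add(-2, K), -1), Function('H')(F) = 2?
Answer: Rational(1056719, 1225) ≈ 862.63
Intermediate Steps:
Function('m')(l, p) = Add(-10, l, Mul(-2, p)) (Function('m')(l, p) = Add(Mul(2, Add(-5, Mul(-1, p))), l) = Add(Add(-10, Mul(-2, p)), l) = Add(-10, l, Mul(-2, p)))
y = Rational(-6, 35) (y = Mul(Rational(1, 7), Mul(6, Pow(Add(-2, -3), -1))) = Mul(Rational(1, 7), Mul(6, Pow(-5, -1))) = Mul(Rational(1, 7), Mul(6, Rational(-1, 5))) = Mul(Rational(1, 7), Rational(-6, 5)) = Rational(-6, 35) ≈ -0.17143)
Add(864, Mul(-1, Pow(Add(y, Function('m')(1, -4)), 2))) = Add(864, Mul(-1, Pow(Add(Rational(-6, 35), Add(-10, 1, Mul(-2, -4))), 2))) = Add(864, Mul(-1, Pow(Add(Rational(-6, 35), Add(-10, 1, 8)), 2))) = Add(864, Mul(-1, Pow(Add(Rational(-6, 35), -1), 2))) = Add(864, Mul(-1, Pow(Rational(-41, 35), 2))) = Add(864, Mul(-1, Rational(1681, 1225))) = Add(864, Rational(-1681, 1225)) = Rational(1056719, 1225)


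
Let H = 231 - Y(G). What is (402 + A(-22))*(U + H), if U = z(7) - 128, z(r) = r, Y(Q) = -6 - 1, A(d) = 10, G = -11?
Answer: 48204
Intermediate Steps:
Y(Q) = -7
H = 238 (H = 231 - 1*(-7) = 231 + 7 = 238)
U = -121 (U = 7 - 128 = -121)
(402 + A(-22))*(U + H) = (402 + 10)*(-121 + 238) = 412*117 = 48204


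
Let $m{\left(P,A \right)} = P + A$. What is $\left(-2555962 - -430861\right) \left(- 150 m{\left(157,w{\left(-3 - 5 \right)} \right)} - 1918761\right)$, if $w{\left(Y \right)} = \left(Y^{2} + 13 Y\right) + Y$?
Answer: $4112306321211$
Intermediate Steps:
$w{\left(Y \right)} = Y^{2} + 14 Y$
$m{\left(P,A \right)} = A + P$
$\left(-2555962 - -430861\right) \left(- 150 m{\left(157,w{\left(-3 - 5 \right)} \right)} - 1918761\right) = \left(-2555962 - -430861\right) \left(- 150 \left(\left(-3 - 5\right) \left(14 - 8\right) + 157\right) - 1918761\right) = \left(-2555962 + 430861\right) \left(- 150 \left(\left(-3 - 5\right) \left(14 - 8\right) + 157\right) - 1918761\right) = - 2125101 \left(- 150 \left(- 8 \left(14 - 8\right) + 157\right) - 1918761\right) = - 2125101 \left(- 150 \left(\left(-8\right) 6 + 157\right) - 1918761\right) = - 2125101 \left(- 150 \left(-48 + 157\right) - 1918761\right) = - 2125101 \left(\left(-150\right) 109 - 1918761\right) = - 2125101 \left(-16350 - 1918761\right) = \left(-2125101\right) \left(-1935111\right) = 4112306321211$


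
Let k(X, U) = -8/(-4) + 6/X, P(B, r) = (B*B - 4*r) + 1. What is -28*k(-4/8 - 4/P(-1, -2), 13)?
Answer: 392/3 ≈ 130.67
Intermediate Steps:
P(B, r) = 1 + B**2 - 4*r (P(B, r) = (B**2 - 4*r) + 1 = 1 + B**2 - 4*r)
k(X, U) = 2 + 6/X (k(X, U) = -8*(-1/4) + 6/X = 2 + 6/X)
-28*k(-4/8 - 4/P(-1, -2), 13) = -28*(2 + 6/(-4/8 - 4/(1 + (-1)**2 - 4*(-2)))) = -28*(2 + 6/(-4*1/8 - 4/(1 + 1 + 8))) = -28*(2 + 6/(-1/2 - 4/10)) = -28*(2 + 6/(-1/2 - 4*1/10)) = -28*(2 + 6/(-1/2 - 2/5)) = -28*(2 + 6/(-9/10)) = -28*(2 + 6*(-10/9)) = -28*(2 - 20/3) = -28*(-14/3) = 392/3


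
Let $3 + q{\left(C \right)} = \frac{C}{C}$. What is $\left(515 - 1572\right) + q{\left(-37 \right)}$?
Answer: $-1059$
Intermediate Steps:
$q{\left(C \right)} = -2$ ($q{\left(C \right)} = -3 + \frac{C}{C} = -3 + 1 = -2$)
$\left(515 - 1572\right) + q{\left(-37 \right)} = \left(515 - 1572\right) - 2 = -1057 - 2 = -1059$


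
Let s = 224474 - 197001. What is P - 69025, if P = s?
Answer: -41552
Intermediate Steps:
s = 27473
P = 27473
P - 69025 = 27473 - 69025 = -41552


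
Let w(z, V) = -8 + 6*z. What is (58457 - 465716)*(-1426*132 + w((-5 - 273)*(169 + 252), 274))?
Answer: 362651107212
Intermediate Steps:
(58457 - 465716)*(-1426*132 + w((-5 - 273)*(169 + 252), 274)) = (58457 - 465716)*(-1426*132 + (-8 + 6*((-5 - 273)*(169 + 252)))) = -407259*(-188232 + (-8 + 6*(-278*421))) = -407259*(-188232 + (-8 + 6*(-117038))) = -407259*(-188232 + (-8 - 702228)) = -407259*(-188232 - 702236) = -407259*(-890468) = 362651107212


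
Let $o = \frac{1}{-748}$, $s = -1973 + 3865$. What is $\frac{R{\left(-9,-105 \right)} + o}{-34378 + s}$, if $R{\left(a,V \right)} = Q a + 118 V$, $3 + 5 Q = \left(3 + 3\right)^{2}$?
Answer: $\frac{46560761}{121497640} \approx 0.38322$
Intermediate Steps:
$Q = \frac{33}{5}$ ($Q = - \frac{3}{5} + \frac{\left(3 + 3\right)^{2}}{5} = - \frac{3}{5} + \frac{6^{2}}{5} = - \frac{3}{5} + \frac{1}{5} \cdot 36 = - \frac{3}{5} + \frac{36}{5} = \frac{33}{5} \approx 6.6$)
$R{\left(a,V \right)} = 118 V + \frac{33 a}{5}$ ($R{\left(a,V \right)} = \frac{33 a}{5} + 118 V = 118 V + \frac{33 a}{5}$)
$s = 1892$
$o = - \frac{1}{748} \approx -0.0013369$
$\frac{R{\left(-9,-105 \right)} + o}{-34378 + s} = \frac{\left(118 \left(-105\right) + \frac{33}{5} \left(-9\right)\right) - \frac{1}{748}}{-34378 + 1892} = \frac{\left(-12390 - \frac{297}{5}\right) - \frac{1}{748}}{-32486} = \left(- \frac{62247}{5} - \frac{1}{748}\right) \left(- \frac{1}{32486}\right) = \left(- \frac{46560761}{3740}\right) \left(- \frac{1}{32486}\right) = \frac{46560761}{121497640}$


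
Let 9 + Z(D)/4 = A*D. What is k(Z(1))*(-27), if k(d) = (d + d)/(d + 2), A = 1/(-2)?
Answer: -57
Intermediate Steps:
A = -1/2 (A = 1*(-1/2) = -1/2 ≈ -0.50000)
Z(D) = -36 - 2*D (Z(D) = -36 + 4*(-D/2) = -36 - 2*D)
k(d) = 2*d/(2 + d) (k(d) = (2*d)/(2 + d) = 2*d/(2 + d))
k(Z(1))*(-27) = (2*(-36 - 2*1)/(2 + (-36 - 2*1)))*(-27) = (2*(-36 - 2)/(2 + (-36 - 2)))*(-27) = (2*(-38)/(2 - 38))*(-27) = (2*(-38)/(-36))*(-27) = (2*(-38)*(-1/36))*(-27) = (19/9)*(-27) = -57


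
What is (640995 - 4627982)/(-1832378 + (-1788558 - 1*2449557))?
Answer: 3986987/6070493 ≈ 0.65678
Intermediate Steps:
(640995 - 4627982)/(-1832378 + (-1788558 - 1*2449557)) = -3986987/(-1832378 + (-1788558 - 2449557)) = -3986987/(-1832378 - 4238115) = -3986987/(-6070493) = -3986987*(-1/6070493) = 3986987/6070493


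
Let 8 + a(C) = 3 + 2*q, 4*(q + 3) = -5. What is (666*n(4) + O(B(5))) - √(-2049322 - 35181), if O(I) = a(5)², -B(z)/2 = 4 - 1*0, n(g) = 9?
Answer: 24705/4 - I*√2084503 ≈ 6176.3 - 1443.8*I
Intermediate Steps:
q = -17/4 (q = -3 + (¼)*(-5) = -3 - 5/4 = -17/4 ≈ -4.2500)
a(C) = -27/2 (a(C) = -8 + (3 + 2*(-17/4)) = -8 + (3 - 17/2) = -8 - 11/2 = -27/2)
B(z) = -8 (B(z) = -2*(4 - 1*0) = -2*(4 + 0) = -2*4 = -8)
O(I) = 729/4 (O(I) = (-27/2)² = 729/4)
(666*n(4) + O(B(5))) - √(-2049322 - 35181) = (666*9 + 729/4) - √(-2049322 - 35181) = (5994 + 729/4) - √(-2084503) = 24705/4 - I*√2084503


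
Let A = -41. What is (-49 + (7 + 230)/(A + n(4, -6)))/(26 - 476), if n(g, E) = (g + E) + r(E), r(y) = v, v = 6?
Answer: 41/333 ≈ 0.12312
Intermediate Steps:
r(y) = 6
n(g, E) = 6 + E + g (n(g, E) = (g + E) + 6 = (E + g) + 6 = 6 + E + g)
(-49 + (7 + 230)/(A + n(4, -6)))/(26 - 476) = (-49 + (7 + 230)/(-41 + (6 - 6 + 4)))/(26 - 476) = (-49 + 237/(-41 + 4))/(-450) = (-49 + 237/(-37))*(-1/450) = (-49 + 237*(-1/37))*(-1/450) = (-49 - 237/37)*(-1/450) = -2050/37*(-1/450) = 41/333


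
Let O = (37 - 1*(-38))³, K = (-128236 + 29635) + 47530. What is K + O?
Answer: 370804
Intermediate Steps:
K = -51071 (K = -98601 + 47530 = -51071)
O = 421875 (O = (37 + 38)³ = 75³ = 421875)
K + O = -51071 + 421875 = 370804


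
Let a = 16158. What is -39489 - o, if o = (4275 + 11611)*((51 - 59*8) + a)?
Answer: -250037471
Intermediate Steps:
o = 249997982 (o = (4275 + 11611)*((51 - 59*8) + 16158) = 15886*((51 - 472) + 16158) = 15886*(-421 + 16158) = 15886*15737 = 249997982)
-39489 - o = -39489 - 1*249997982 = -39489 - 249997982 = -250037471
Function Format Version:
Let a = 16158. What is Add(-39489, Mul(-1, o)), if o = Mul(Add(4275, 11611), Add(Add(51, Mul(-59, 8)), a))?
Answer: -250037471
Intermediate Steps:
o = 249997982 (o = Mul(Add(4275, 11611), Add(Add(51, Mul(-59, 8)), 16158)) = Mul(15886, Add(Add(51, -472), 16158)) = Mul(15886, Add(-421, 16158)) = Mul(15886, 15737) = 249997982)
Add(-39489, Mul(-1, o)) = Add(-39489, Mul(-1, 249997982)) = Add(-39489, -249997982) = -250037471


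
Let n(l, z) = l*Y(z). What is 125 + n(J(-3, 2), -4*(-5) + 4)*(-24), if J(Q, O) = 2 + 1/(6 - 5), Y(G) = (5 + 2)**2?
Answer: -3403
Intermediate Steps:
Y(G) = 49 (Y(G) = 7**2 = 49)
J(Q, O) = 3 (J(Q, O) = 2 + 1/1 = 2 + 1 = 3)
n(l, z) = 49*l (n(l, z) = l*49 = 49*l)
125 + n(J(-3, 2), -4*(-5) + 4)*(-24) = 125 + (49*3)*(-24) = 125 + 147*(-24) = 125 - 3528 = -3403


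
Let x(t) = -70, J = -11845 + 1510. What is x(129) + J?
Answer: -10405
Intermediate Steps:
J = -10335
x(129) + J = -70 - 10335 = -10405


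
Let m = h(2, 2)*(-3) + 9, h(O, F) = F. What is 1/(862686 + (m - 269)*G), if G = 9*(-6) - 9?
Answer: 1/879444 ≈ 1.1371e-6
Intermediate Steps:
G = -63 (G = -54 - 9 = -63)
m = 3 (m = 2*(-3) + 9 = -6 + 9 = 3)
1/(862686 + (m - 269)*G) = 1/(862686 + (3 - 269)*(-63)) = 1/(862686 - 266*(-63)) = 1/(862686 + 16758) = 1/879444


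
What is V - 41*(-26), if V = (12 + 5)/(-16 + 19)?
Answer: 3215/3 ≈ 1071.7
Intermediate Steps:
V = 17/3 ≈ 5.6667
V - 41*(-26) = 17/3 - 41*(-26) = 17/3 + 1066 = 3215/3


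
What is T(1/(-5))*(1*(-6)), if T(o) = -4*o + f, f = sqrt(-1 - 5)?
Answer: -24/5 - 6*I*sqrt(6) ≈ -4.8 - 14.697*I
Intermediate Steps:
f = I*sqrt(6) (f = sqrt(-6) = I*sqrt(6) ≈ 2.4495*I)
T(o) = -4*o + I*sqrt(6)
T(1/(-5))*(1*(-6)) = (-4/(-5) + I*sqrt(6))*(1*(-6)) = (-4*(-1/5) + I*sqrt(6))*(-6) = (4/5 + I*sqrt(6))*(-6) = -24/5 - 6*I*sqrt(6)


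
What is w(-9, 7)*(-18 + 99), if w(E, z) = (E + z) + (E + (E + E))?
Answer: -2349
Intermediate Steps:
w(E, z) = z + 4*E (w(E, z) = (E + z) + (E + 2*E) = (E + z) + 3*E = z + 4*E)
w(-9, 7)*(-18 + 99) = (7 + 4*(-9))*(-18 + 99) = (7 - 36)*81 = -29*81 = -2349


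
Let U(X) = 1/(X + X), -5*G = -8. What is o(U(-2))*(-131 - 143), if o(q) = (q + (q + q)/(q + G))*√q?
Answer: 9179*I/108 ≈ 84.991*I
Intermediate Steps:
G = 8/5 (G = -⅕*(-8) = 8/5 ≈ 1.6000)
U(X) = 1/(2*X)
o(q) = √q*(q + 2*q/(8/5 + q)) (o(q) = (q + (q + q)/(q + 8/5))*√q = (q + (2*q)/(8/5 + q))*√q = (q + 2*q/(8/5 + q))*√q = √q*(q + 2*q/(8/5 + q)))
o(U(-2))*(-131 - 143) = (((½)/(-2))^(3/2)*(18 + 5*((½)/(-2)))/(8 + 5*((½)/(-2))))*(-131 - 143) = (((½)*(-½))^(3/2)*(18 + 5*((½)*(-½)))/(8 + 5*((½)*(-½))))*(-274) = ((-¼)^(3/2)*(18 + 5*(-¼))/(8 + 5*(-¼)))*(-274) = ((-I/8)*(18 - 5/4)/(8 - 5/4))*(-274) = (-I/8*(67/4)/(27/4))*(-274) = (-I/8*(4/27)*(67/4))*(-274) = -67*I/216*(-274) = 9179*I/108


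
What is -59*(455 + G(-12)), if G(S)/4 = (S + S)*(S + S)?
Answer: -162781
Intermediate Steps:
G(S) = 16*S² (G(S) = 4*((S + S)*(S + S)) = 4*((2*S)*(2*S)) = 4*(4*S²) = 16*S²)
-59*(455 + G(-12)) = -59*(455 + 16*(-12)²) = -59*(455 + 16*144) = -59*(455 + 2304) = -59*2759 = -162781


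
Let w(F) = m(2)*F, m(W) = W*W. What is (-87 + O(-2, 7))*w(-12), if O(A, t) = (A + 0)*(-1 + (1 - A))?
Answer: 4368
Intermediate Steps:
m(W) = W²
w(F) = 4*F (w(F) = 2²*F = 4*F)
O(A, t) = -A² (O(A, t) = A*(-A) = -A²)
(-87 + O(-2, 7))*w(-12) = (-87 - 1*(-2)²)*(4*(-12)) = (-87 - 1*4)*(-48) = (-87 - 4)*(-48) = -91*(-48) = 4368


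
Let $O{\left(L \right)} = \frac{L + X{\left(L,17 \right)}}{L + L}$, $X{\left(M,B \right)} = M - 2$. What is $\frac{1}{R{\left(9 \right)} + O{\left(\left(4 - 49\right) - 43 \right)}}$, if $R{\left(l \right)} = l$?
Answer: $\frac{88}{881} \approx 0.099887$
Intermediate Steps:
$X{\left(M,B \right)} = -2 + M$ ($X{\left(M,B \right)} = M - 2 = -2 + M$)
$O{\left(L \right)} = \frac{-2 + 2 L}{2 L}$ ($O{\left(L \right)} = \frac{L + \left(-2 + L\right)}{L + L} = \frac{-2 + 2 L}{2 L}$)
$\frac{1}{R{\left(9 \right)} + O{\left(\left(4 - 49\right) - 43 \right)}} = \frac{1}{9 + \frac{-1 + \left(\left(4 - 49\right) - 43\right)}{\left(4 - 49\right) - 43}} = \frac{1}{9 + \frac{-1 - 88}{-45 - 43}} = \frac{1}{9 + \frac{-1 - 88}{-88}} = \frac{1}{9 - - \frac{89}{88}} = \frac{1}{9 + \frac{89}{88}} = \frac{1}{\frac{881}{88}} = \frac{88}{881}$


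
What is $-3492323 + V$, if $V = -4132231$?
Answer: $-7624554$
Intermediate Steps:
$-3492323 + V = -3492323 - 4132231 = -7624554$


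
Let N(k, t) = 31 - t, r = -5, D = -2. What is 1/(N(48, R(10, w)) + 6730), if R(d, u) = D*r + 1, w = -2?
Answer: 1/6750 ≈ 0.00014815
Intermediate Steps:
R(d, u) = 11 (R(d, u) = -2*(-5) + 1 = 10 + 1 = 11)
1/(N(48, R(10, w)) + 6730) = 1/((31 - 1*11) + 6730) = 1/((31 - 11) + 6730) = 1/(20 + 6730) = 1/6750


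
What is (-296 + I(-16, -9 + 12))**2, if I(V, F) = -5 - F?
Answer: 92416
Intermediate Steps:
(-296 + I(-16, -9 + 12))**2 = (-296 + (-5 - (-9 + 12)))**2 = (-296 + (-5 - 1*3))**2 = (-296 + (-5 - 3))**2 = (-296 - 8)**2 = (-304)**2 = 92416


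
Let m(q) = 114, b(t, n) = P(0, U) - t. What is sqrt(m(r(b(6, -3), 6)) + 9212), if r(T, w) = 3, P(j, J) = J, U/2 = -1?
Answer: sqrt(9326) ≈ 96.571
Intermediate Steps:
U = -2 (U = 2*(-1) = -2)
b(t, n) = -2 - t
sqrt(m(r(b(6, -3), 6)) + 9212) = sqrt(114 + 9212) = sqrt(9326)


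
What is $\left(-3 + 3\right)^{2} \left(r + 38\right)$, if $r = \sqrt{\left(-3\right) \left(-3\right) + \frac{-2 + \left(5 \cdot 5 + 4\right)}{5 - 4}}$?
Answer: $0$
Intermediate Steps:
$r = 6$ ($r = \sqrt{9 + \frac{-2 + \left(25 + 4\right)}{1}} = \sqrt{9 + \left(-2 + 29\right) 1} = \sqrt{9 + 27 \cdot 1} = \sqrt{9 + 27} = \sqrt{36} = 6$)
$\left(-3 + 3\right)^{2} \left(r + 38\right) = \left(-3 + 3\right)^{2} \left(6 + 38\right) = 0^{2} \cdot 44 = 0 \cdot 44 = 0$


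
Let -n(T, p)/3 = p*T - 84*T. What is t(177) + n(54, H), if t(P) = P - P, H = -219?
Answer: 49086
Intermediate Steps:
t(P) = 0
n(T, p) = 252*T - 3*T*p (n(T, p) = -3*(p*T - 84*T) = -3*(T*p - 84*T) = -3*(-84*T + T*p) = 252*T - 3*T*p)
t(177) + n(54, H) = 0 + 3*54*(84 - 1*(-219)) = 0 + 3*54*(84 + 219) = 0 + 3*54*303 = 0 + 49086 = 49086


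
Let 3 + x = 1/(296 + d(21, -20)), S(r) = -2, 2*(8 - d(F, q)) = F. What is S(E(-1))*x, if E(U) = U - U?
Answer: 3518/587 ≈ 5.9932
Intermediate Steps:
d(F, q) = 8 - F/2
E(U) = 0
x = -1759/587 (x = -3 + 1/(296 + (8 - 1/2*21)) = -3 + 1/(296 + (8 - 21/2)) = -3 + 1/(296 - 5/2) = -3 + 1/(587/2) = -3 + 2/587 = -1759/587 ≈ -2.9966)
S(E(-1))*x = -2*(-1759/587) = 3518/587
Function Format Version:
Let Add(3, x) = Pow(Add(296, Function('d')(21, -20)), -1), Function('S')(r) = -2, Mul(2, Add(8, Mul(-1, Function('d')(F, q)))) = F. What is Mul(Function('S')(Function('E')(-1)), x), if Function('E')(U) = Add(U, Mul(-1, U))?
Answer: Rational(3518, 587) ≈ 5.9932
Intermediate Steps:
Function('d')(F, q) = Add(8, Mul(Rational(-1, 2), F))
Function('E')(U) = 0
x = Rational(-1759, 587) (x = Add(-3, Pow(Add(296, Add(8, Mul(Rational(-1, 2), 21))), -1)) = Add(-3, Pow(Add(296, Add(8, Rational(-21, 2))), -1)) = Add(-3, Pow(Add(296, Rational(-5, 2)), -1)) = Add(-3, Pow(Rational(587, 2), -1)) = Add(-3, Rational(2, 587)) = Rational(-1759, 587) ≈ -2.9966)
Mul(Function('S')(Function('E')(-1)), x) = Mul(-2, Rational(-1759, 587)) = Rational(3518, 587)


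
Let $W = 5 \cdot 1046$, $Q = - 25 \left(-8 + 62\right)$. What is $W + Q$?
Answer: $3880$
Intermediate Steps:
$Q = -1350$ ($Q = \left(-25\right) 54 = -1350$)
$W = 5230$
$W + Q = 5230 - 1350 = 3880$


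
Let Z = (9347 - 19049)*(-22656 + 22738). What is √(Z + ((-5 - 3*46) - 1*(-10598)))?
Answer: I*√785109 ≈ 886.06*I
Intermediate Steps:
Z = -795564 (Z = -9702*82 = -795564)
√(Z + ((-5 - 3*46) - 1*(-10598))) = √(-795564 + ((-5 - 3*46) - 1*(-10598))) = √(-795564 + ((-5 - 138) + 10598)) = √(-795564 + (-143 + 10598)) = √(-795564 + 10455) = √(-785109) = I*√785109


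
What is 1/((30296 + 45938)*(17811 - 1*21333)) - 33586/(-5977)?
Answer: 9017711620751/1604801476596 ≈ 5.6192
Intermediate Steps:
1/((30296 + 45938)*(17811 - 1*21333)) - 33586/(-5977) = 1/(76234*(17811 - 21333)) - 33586*(-1/5977) = (1/76234)/(-3522) + 33586/5977 = (1/76234)*(-1/3522) + 33586/5977 = -1/268496148 + 33586/5977 = 9017711620751/1604801476596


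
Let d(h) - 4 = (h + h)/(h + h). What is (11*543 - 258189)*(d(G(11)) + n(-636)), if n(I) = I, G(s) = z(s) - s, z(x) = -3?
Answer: 159148296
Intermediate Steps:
G(s) = -3 - s
d(h) = 5 (d(h) = 4 + (h + h)/(h + h) = 4 + (2*h)/((2*h)) = 4 + (2*h)*(1/(2*h)) = 4 + 1 = 5)
(11*543 - 258189)*(d(G(11)) + n(-636)) = (11*543 - 258189)*(5 - 636) = (5973 - 258189)*(-631) = -252216*(-631) = 159148296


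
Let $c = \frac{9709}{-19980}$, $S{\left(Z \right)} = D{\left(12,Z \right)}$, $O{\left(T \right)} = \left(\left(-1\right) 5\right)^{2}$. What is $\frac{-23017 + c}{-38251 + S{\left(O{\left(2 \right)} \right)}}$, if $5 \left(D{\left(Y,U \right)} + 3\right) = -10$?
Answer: $\frac{459889369}{764354880} \approx 0.60167$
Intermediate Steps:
$D{\left(Y,U \right)} = -5$ ($D{\left(Y,U \right)} = -3 + \frac{1}{5} \left(-10\right) = -3 - 2 = -5$)
$O{\left(T \right)} = 25$ ($O{\left(T \right)} = \left(-5\right)^{2} = 25$)
$S{\left(Z \right)} = -5$
$c = - \frac{9709}{19980}$ ($c = 9709 \left(- \frac{1}{19980}\right) = - \frac{9709}{19980} \approx -0.48594$)
$\frac{-23017 + c}{-38251 + S{\left(O{\left(2 \right)} \right)}} = \frac{-23017 - \frac{9709}{19980}}{-38251 - 5} = - \frac{459889369}{19980 \left(-38256\right)} = \left(- \frac{459889369}{19980}\right) \left(- \frac{1}{38256}\right) = \frac{459889369}{764354880}$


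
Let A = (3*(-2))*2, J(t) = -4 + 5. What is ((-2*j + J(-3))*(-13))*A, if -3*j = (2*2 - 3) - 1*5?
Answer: -260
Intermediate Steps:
J(t) = 1
j = 4/3 (j = -((2*2 - 3) - 1*5)/3 = -((4 - 3) - 5)/3 = -(1 - 5)/3 = -⅓*(-4) = 4/3 ≈ 1.3333)
A = -12 (A = -6*2 = -12)
((-2*j + J(-3))*(-13))*A = ((-2*4/3 + 1)*(-13))*(-12) = ((-8/3 + 1)*(-13))*(-12) = -5/3*(-13)*(-12) = (65/3)*(-12) = -260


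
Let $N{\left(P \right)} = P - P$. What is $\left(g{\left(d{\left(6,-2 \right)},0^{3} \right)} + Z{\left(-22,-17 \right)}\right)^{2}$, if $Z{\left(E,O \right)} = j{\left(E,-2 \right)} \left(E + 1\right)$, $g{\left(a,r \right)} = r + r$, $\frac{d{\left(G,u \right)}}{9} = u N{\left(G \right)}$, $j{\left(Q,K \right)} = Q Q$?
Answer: $103306896$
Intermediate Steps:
$N{\left(P \right)} = 0$
$j{\left(Q,K \right)} = Q^{2}$
$d{\left(G,u \right)} = 0$ ($d{\left(G,u \right)} = 9 u 0 = 9 \cdot 0 = 0$)
$g{\left(a,r \right)} = 2 r$
$Z{\left(E,O \right)} = E^{2} \left(1 + E\right)$ ($Z{\left(E,O \right)} = E^{2} \left(E + 1\right) = E^{2} \left(1 + E\right)$)
$\left(g{\left(d{\left(6,-2 \right)},0^{3} \right)} + Z{\left(-22,-17 \right)}\right)^{2} = \left(2 \cdot 0^{3} + \left(-22\right)^{2} \left(1 - 22\right)\right)^{2} = \left(2 \cdot 0 + 484 \left(-21\right)\right)^{2} = \left(0 - 10164\right)^{2} = \left(-10164\right)^{2} = 103306896$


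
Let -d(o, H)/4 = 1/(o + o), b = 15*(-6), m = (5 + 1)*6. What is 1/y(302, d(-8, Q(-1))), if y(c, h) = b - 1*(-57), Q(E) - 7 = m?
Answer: -1/33 ≈ -0.030303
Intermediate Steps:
m = 36 (m = 6*6 = 36)
b = -90
Q(E) = 43 (Q(E) = 7 + 36 = 43)
d(o, H) = -2/o (d(o, H) = -4/(o + o) = -4*1/(2*o) = -2/o)
y(c, h) = -33 (y(c, h) = -90 - 1*(-57) = -90 + 57 = -33)
1/y(302, d(-8, Q(-1))) = 1/(-33) = -1/33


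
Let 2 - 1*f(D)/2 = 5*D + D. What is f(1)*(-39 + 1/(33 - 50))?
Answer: 5312/17 ≈ 312.47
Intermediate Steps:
f(D) = 4 - 12*D (f(D) = 4 - 2*(5*D + D) = 4 - 12*D)
f(1)*(-39 + 1/(33 - 50)) = (4 - 12*1)*(-39 + 1/(33 - 50)) = (4 - 12)*(-39 + 1/(-17)) = -8*(-39 - 1/17) = -8*(-664/17) = 5312/17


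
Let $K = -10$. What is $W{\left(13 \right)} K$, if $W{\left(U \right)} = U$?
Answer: $-130$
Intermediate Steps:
$W{\left(13 \right)} K = 13 \left(-10\right) = -130$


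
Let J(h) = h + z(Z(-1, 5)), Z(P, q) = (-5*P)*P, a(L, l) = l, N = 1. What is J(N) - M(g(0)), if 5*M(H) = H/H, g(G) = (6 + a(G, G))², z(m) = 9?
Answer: 49/5 ≈ 9.8000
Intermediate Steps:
Z(P, q) = -5*P²
J(h) = 9 + h (J(h) = h + 9 = 9 + h)
g(G) = (6 + G)²
M(H) = ⅕ (M(H) = (H/H)/5 = (⅕)*1 = ⅕)
J(N) - M(g(0)) = (9 + 1) - 1*⅕ = 10 - ⅕ = 49/5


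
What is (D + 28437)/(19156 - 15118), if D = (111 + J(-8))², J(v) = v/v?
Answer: 40981/4038 ≈ 10.149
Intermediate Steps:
J(v) = 1
D = 12544 (D = (111 + 1)² = 112² = 12544)
(D + 28437)/(19156 - 15118) = (12544 + 28437)/(19156 - 15118) = 40981/4038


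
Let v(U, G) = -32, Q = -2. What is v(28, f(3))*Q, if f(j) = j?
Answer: 64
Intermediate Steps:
v(28, f(3))*Q = -32*(-2) = 64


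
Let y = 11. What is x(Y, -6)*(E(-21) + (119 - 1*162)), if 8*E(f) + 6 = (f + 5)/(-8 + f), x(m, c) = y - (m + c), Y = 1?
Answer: -20268/29 ≈ -698.90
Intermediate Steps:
x(m, c) = 11 - c - m (x(m, c) = 11 - (m + c) = 11 - (c + m) = 11 + (-c - m) = 11 - c - m)
E(f) = -3/4 + (5 + f)/(8*(-8 + f)) (E(f) = -3/4 + ((f + 5)/(-8 + f))/8 = -3/4 + ((5 + f)/(-8 + f))/8 = -3/4 + (5 + f)/(8*(-8 + f)))
x(Y, -6)*(E(-21) + (119 - 1*162)) = (11 - 1*(-6) - 1*1)*((53 - 5*(-21))/(8*(-8 - 21)) + (119 - 1*162)) = (11 + 6 - 1)*((1/8)*(53 + 105)/(-29) + (119 - 162)) = 16*((1/8)*(-1/29)*158 - 43) = 16*(-79/116 - 43) = 16*(-5067/116) = -20268/29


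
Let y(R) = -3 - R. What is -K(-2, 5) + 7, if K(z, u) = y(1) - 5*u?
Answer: 36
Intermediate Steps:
K(z, u) = -4 - 5*u (K(z, u) = (-3 - 1*1) - 5*u = (-3 - 1) - 5*u = -4 - 5*u)
-K(-2, 5) + 7 = -(-4 - 5*5) + 7 = -(-4 - 25) + 7 = -1*(-29) + 7 = 29 + 7 = 36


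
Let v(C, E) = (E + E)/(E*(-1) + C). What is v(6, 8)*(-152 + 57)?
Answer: 760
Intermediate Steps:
v(C, E) = 2*E/(C - E) (v(C, E) = (2*E)/(-E + C) = (2*E)/(C - E) = 2*E/(C - E))
v(6, 8)*(-152 + 57) = (2*8/(6 - 1*8))*(-152 + 57) = (2*8/(6 - 8))*(-95) = (2*8/(-2))*(-95) = (2*8*(-½))*(-95) = -8*(-95) = 760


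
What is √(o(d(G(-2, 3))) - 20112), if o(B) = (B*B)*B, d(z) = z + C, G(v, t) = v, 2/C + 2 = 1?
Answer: 4*I*√1261 ≈ 142.04*I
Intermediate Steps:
C = -2 (C = 2/(-2 + 1) = 2/(-1) = 2*(-1) = -2)
d(z) = -2 + z (d(z) = z - 2 = -2 + z)
o(B) = B³ (o(B) = B²*B = B³)
√(o(d(G(-2, 3))) - 20112) = √((-2 - 2)³ - 20112) = √((-4)³ - 20112) = √(-64 - 20112) = √(-20176) = 4*I*√1261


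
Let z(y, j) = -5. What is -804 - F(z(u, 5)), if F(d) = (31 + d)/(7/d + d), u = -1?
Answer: -12799/16 ≈ -799.94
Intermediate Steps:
F(d) = (31 + d)/(d + 7/d)
-804 - F(z(u, 5)) = -804 - (-5)*(31 - 5)/(7 + (-5)²) = -804 - (-5)*26/(7 + 25) = -804 - (-5)*26/32 = -804 - 1*(-65/16) = -804 + 65/16 = -12799/16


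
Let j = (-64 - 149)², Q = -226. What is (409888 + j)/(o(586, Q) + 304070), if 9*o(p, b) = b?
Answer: 372483/248764 ≈ 1.4973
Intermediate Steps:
o(p, b) = b/9
j = 45369 (j = (-213)² = 45369)
(409888 + j)/(o(586, Q) + 304070) = (409888 + 45369)/((⅑)*(-226) + 304070) = 455257/(-226/9 + 304070) = 455257/(2736404/9) = 455257*(9/2736404) = 372483/248764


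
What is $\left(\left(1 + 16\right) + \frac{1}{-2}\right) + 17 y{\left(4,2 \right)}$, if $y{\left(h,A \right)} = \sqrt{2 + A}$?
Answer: $\frac{101}{2} \approx 50.5$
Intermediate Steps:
$\left(\left(1 + 16\right) + \frac{1}{-2}\right) + 17 y{\left(4,2 \right)} = \left(\left(1 + 16\right) + \frac{1}{-2}\right) + 17 \sqrt{2 + 2} = \left(17 - \frac{1}{2}\right) + 17 \sqrt{4} = \frac{33}{2} + 17 \cdot 2 = \frac{33}{2} + 34 = \frac{101}{2}$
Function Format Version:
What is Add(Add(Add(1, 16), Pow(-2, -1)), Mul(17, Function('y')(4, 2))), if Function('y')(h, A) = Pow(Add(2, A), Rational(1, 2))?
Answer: Rational(101, 2) ≈ 50.500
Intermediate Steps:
Add(Add(Add(1, 16), Pow(-2, -1)), Mul(17, Function('y')(4, 2))) = Add(Add(Add(1, 16), Pow(-2, -1)), Mul(17, Pow(Add(2, 2), Rational(1, 2)))) = Add(Add(17, Rational(-1, 2)), Mul(17, Pow(4, Rational(1, 2)))) = Add(Rational(33, 2), Mul(17, 2)) = Add(Rational(33, 2), 34) = Rational(101, 2)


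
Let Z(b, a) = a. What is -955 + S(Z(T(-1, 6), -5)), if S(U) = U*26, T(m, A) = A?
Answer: -1085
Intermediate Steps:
S(U) = 26*U
-955 + S(Z(T(-1, 6), -5)) = -955 + 26*(-5) = -955 - 130 = -1085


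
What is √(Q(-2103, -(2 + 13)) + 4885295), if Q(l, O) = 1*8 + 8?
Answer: √4885311 ≈ 2210.3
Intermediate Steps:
Q(l, O) = 16 (Q(l, O) = 8 + 8 = 16)
√(Q(-2103, -(2 + 13)) + 4885295) = √(16 + 4885295) = √4885311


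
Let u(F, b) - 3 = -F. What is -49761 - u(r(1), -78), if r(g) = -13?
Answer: -49777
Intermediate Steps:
u(F, b) = 3 - F
-49761 - u(r(1), -78) = -49761 - (3 - 1*(-13)) = -49761 - (3 + 13) = -49761 - 1*16 = -49761 - 16 = -49777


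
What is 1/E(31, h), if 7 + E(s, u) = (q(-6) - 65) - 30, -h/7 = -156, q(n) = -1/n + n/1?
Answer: -6/647 ≈ -0.0092736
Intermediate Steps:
q(n) = n - 1/n (q(n) = -1/n + n*1 = -1/n + n = n - 1/n)
h = 1092 (h = -7*(-156) = 1092)
E(s, u) = -647/6 (E(s, u) = -7 + (((-6 - 1/(-6)) - 65) - 30) = -7 + (((-6 - 1*(-1/6)) - 65) - 30) = -7 + (((-6 + 1/6) - 65) - 30) = -7 + ((-35/6 - 65) - 30) = -7 + (-425/6 - 30) = -7 - 605/6 = -647/6)
1/E(31, h) = 1/(-647/6) = -6/647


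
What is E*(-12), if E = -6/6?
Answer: 12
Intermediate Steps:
E = -1 (E = -6*⅙ = -1)
E*(-12) = -1*(-12) = 12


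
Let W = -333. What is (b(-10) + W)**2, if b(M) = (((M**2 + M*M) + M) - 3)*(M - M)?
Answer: 110889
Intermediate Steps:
b(M) = 0 (b(M) = (((M**2 + M**2) + M) - 3)*0 = ((2*M**2 + M) - 3)*0 = ((M + 2*M**2) - 3)*0 = (-3 + M + 2*M**2)*0 = 0)
(b(-10) + W)**2 = (0 - 333)**2 = (-333)**2 = 110889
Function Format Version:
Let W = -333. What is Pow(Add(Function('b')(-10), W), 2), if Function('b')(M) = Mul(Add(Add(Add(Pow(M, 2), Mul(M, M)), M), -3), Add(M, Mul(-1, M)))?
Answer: 110889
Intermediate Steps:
Function('b')(M) = 0 (Function('b')(M) = Mul(Add(Add(Add(Pow(M, 2), Pow(M, 2)), M), -3), 0) = Mul(Add(Add(Mul(2, Pow(M, 2)), M), -3), 0) = Mul(Add(Add(M, Mul(2, Pow(M, 2))), -3), 0) = Mul(Add(-3, M, Mul(2, Pow(M, 2))), 0) = 0)
Pow(Add(Function('b')(-10), W), 2) = Pow(Add(0, -333), 2) = Pow(-333, 2) = 110889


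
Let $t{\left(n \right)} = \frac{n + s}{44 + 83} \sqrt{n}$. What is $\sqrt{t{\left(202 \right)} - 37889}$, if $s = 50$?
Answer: $\frac{\sqrt{-611111681 + 32004 \sqrt{202}}}{127} \approx 194.58 i$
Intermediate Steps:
$t{\left(n \right)} = \sqrt{n} \left(\frac{50}{127} + \frac{n}{127}\right)$ ($t{\left(n \right)} = \frac{n + 50}{44 + 83} \sqrt{n} = \frac{50 + n}{127} \sqrt{n} = \left(50 + n\right) \frac{1}{127} \sqrt{n} = \left(\frac{50}{127} + \frac{n}{127}\right) \sqrt{n} = \sqrt{n} \left(\frac{50}{127} + \frac{n}{127}\right)$)
$\sqrt{t{\left(202 \right)} - 37889} = \sqrt{\frac{\sqrt{202} \left(50 + 202\right)}{127} - 37889} = \sqrt{\frac{1}{127} \sqrt{202} \cdot 252 - 37889} = \sqrt{\frac{252 \sqrt{202}}{127} - 37889} = \sqrt{-37889 + \frac{252 \sqrt{202}}{127}}$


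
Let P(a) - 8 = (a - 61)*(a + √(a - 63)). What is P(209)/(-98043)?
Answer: -30940/98043 - 148*√146/98043 ≈ -0.33382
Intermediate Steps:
P(a) = 8 + (-61 + a)*(a + √(-63 + a)) (P(a) = 8 + (a - 61)*(a + √(a - 63)) = 8 + (-61 + a)*(a + √(-63 + a)))
P(209)/(-98043) = (8 + 209² - 61*209 - 61*√(-63 + 209) + 209*√(-63 + 209))/(-98043) = (8 + 43681 - 12749 - 61*√146 + 209*√146)*(-1/98043) = (30940 + 148*√146)*(-1/98043) = -30940/98043 - 148*√146/98043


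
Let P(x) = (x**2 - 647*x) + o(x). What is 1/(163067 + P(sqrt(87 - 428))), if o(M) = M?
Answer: 81363/13311027916 + 323*I*sqrt(341)/13311027916 ≈ 6.1125e-6 + 4.4809e-7*I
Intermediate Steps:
P(x) = x**2 - 646*x (P(x) = (x**2 - 647*x) + x = x**2 - 646*x)
1/(163067 + P(sqrt(87 - 428))) = 1/(163067 + sqrt(87 - 428)*(-646 + sqrt(87 - 428))) = 1/(163067 + sqrt(-341)*(-646 + sqrt(-341))) = 1/(163067 + (I*sqrt(341))*(-646 + I*sqrt(341))) = 1/(163067 + I*sqrt(341)*(-646 + I*sqrt(341)))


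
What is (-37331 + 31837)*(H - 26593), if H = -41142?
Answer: 372136090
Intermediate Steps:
(-37331 + 31837)*(H - 26593) = (-37331 + 31837)*(-41142 - 26593) = -5494*(-67735) = 372136090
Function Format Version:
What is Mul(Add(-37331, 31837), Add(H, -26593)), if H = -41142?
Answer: 372136090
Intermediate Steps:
Mul(Add(-37331, 31837), Add(H, -26593)) = Mul(Add(-37331, 31837), Add(-41142, -26593)) = Mul(-5494, -67735) = 372136090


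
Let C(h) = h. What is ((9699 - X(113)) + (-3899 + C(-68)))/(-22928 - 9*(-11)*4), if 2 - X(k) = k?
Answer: -5843/22532 ≈ -0.25932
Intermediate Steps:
X(k) = 2 - k
((9699 - X(113)) + (-3899 + C(-68)))/(-22928 - 9*(-11)*4) = ((9699 - (2 - 1*113)) + (-3899 - 68))/(-22928 - 9*(-11)*4) = ((9699 - (2 - 113)) - 3967)/(-22928 + 99*4) = ((9699 - 1*(-111)) - 3967)/(-22928 + 396) = ((9699 + 111) - 3967)/(-22532) = (9810 - 3967)*(-1/22532) = 5843*(-1/22532) = -5843/22532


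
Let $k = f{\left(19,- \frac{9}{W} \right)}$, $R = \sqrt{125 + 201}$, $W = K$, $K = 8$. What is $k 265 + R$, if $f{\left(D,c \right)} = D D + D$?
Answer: $100700 + \sqrt{326} \approx 1.0072 \cdot 10^{5}$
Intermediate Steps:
$W = 8$
$R = \sqrt{326} \approx 18.055$
$f{\left(D,c \right)} = D + D^{2}$ ($f{\left(D,c \right)} = D^{2} + D = D + D^{2}$)
$k = 380$ ($k = 19 \left(1 + 19\right) = 19 \cdot 20 = 380$)
$k 265 + R = 380 \cdot 265 + \sqrt{326} = 100700 + \sqrt{326}$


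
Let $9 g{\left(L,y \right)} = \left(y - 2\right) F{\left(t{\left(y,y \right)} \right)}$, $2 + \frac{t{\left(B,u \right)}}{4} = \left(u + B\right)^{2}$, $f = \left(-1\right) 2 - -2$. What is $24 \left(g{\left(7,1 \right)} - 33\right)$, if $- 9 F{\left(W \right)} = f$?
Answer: $-792$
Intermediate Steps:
$f = 0$ ($f = -2 + 2 = 0$)
$t{\left(B,u \right)} = -8 + 4 \left(B + u\right)^{2}$ ($t{\left(B,u \right)} = -8 + 4 \left(u + B\right)^{2} = -8 + 4 \left(B + u\right)^{2}$)
$F{\left(W \right)} = 0$ ($F{\left(W \right)} = \left(- \frac{1}{9}\right) 0 = 0$)
$g{\left(L,y \right)} = 0$ ($g{\left(L,y \right)} = \frac{\left(y - 2\right) 0}{9} = \frac{\left(-2 + y\right) 0}{9} = \frac{1}{9} \cdot 0 = 0$)
$24 \left(g{\left(7,1 \right)} - 33\right) = 24 \left(0 - 33\right) = 24 \left(-33\right) = -792$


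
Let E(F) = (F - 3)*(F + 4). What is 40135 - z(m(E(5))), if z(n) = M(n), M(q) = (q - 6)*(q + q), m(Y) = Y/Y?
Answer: 40145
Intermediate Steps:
E(F) = (-3 + F)*(4 + F)
m(Y) = 1
M(q) = 2*q*(-6 + q) (M(q) = (-6 + q)*(2*q) = 2*q*(-6 + q))
z(n) = 2*n*(-6 + n)
40135 - z(m(E(5))) = 40135 - 2*(-6 + 1) = 40135 - 2*(-5) = 40135 - 1*(-10) = 40135 + 10 = 40145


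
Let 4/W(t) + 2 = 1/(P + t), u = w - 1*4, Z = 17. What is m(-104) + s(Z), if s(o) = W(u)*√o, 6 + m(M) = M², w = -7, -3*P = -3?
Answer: 10810 - 40*√17/21 ≈ 10802.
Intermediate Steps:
P = 1 (P = -⅓*(-3) = 1)
u = -11 (u = -7 - 1*4 = -7 - 4 = -11)
W(t) = 4/(-2 + 1/(1 + t))
m(M) = -6 + M²
s(o) = -40*√o/21 (s(o) = (4*(-1 - 1*(-11))/(1 + 2*(-11)))*√o = (4*(-1 + 11)/(1 - 22))*√o = (4*10/(-21))*√o = (4*(-1/21)*10)*√o = -40*√o/21)
m(-104) + s(Z) = (-6 + (-104)²) - 40*√17/21 = (-6 + 10816) - 40*√17/21 = 10810 - 40*√17/21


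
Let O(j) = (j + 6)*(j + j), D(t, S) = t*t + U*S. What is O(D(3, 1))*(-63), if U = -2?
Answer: -11466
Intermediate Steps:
D(t, S) = t² - 2*S (D(t, S) = t*t - 2*S = t² - 2*S)
O(j) = 2*j*(6 + j) (O(j) = (6 + j)*(2*j) = 2*j*(6 + j))
O(D(3, 1))*(-63) = (2*(3² - 2*1)*(6 + (3² - 2*1)))*(-63) = (2*(9 - 2)*(6 + (9 - 2)))*(-63) = (2*7*(6 + 7))*(-63) = (2*7*13)*(-63) = 182*(-63) = -11466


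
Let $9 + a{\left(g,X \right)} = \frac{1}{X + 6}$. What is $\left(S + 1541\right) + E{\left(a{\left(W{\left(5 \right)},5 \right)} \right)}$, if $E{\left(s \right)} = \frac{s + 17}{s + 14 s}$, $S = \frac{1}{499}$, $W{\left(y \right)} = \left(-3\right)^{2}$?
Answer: $\frac{1130326789}{733530} \approx 1540.9$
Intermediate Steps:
$W{\left(y \right)} = 9$
$S = \frac{1}{499} \approx 0.002004$
$a{\left(g,X \right)} = -9 + \frac{1}{6 + X}$ ($a{\left(g,X \right)} = -9 + \frac{1}{X + 6} = -9 + \frac{1}{6 + X}$)
$E{\left(s \right)} = \frac{17 + s}{15 s}$
$\left(S + 1541\right) + E{\left(a{\left(W{\left(5 \right)},5 \right)} \right)} = \left(\frac{1}{499} + 1541\right) + \frac{17 + \frac{-53 - 45}{6 + 5}}{15 \frac{-53 - 45}{6 + 5}} = \frac{768960}{499} + \frac{17 + \frac{-53 - 45}{11}}{15 \frac{-53 - 45}{11}} = \frac{768960}{499} + \frac{17 + \frac{1}{11} \left(-98\right)}{15 \cdot \frac{1}{11} \left(-98\right)} = \frac{768960}{499} + \frac{17 - \frac{98}{11}}{15 \left(- \frac{98}{11}\right)} = \frac{768960}{499} + \frac{1}{15} \left(- \frac{11}{98}\right) \frac{89}{11} = \frac{768960}{499} - \frac{89}{1470} = \frac{1130326789}{733530}$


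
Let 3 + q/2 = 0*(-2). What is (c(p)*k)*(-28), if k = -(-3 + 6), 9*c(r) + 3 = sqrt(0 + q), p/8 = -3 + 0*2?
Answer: -28 + 28*I*sqrt(6)/3 ≈ -28.0 + 22.862*I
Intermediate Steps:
q = -6 (q = -6 + 2*(0*(-2)) = -6 + 2*0 = -6 + 0 = -6)
p = -24 (p = 8*(-3 + 0*2) = 8*(-3 + 0) = 8*(-3) = -24)
c(r) = -1/3 + I*sqrt(6)/9 (c(r) = -1/3 + sqrt(0 - 6)/9 = -1/3 + sqrt(-6)/9 = -1/3 + (I*sqrt(6))/9 = -1/3 + I*sqrt(6)/9)
k = -3 (k = -1*3 = -3)
(c(p)*k)*(-28) = ((-1/3 + I*sqrt(6)/9)*(-3))*(-28) = (1 - I*sqrt(6)/3)*(-28) = -28 + 28*I*sqrt(6)/3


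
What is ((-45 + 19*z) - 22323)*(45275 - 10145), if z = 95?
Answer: -722378190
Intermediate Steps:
((-45 + 19*z) - 22323)*(45275 - 10145) = ((-45 + 19*95) - 22323)*(45275 - 10145) = ((-45 + 1805) - 22323)*35130 = (1760 - 22323)*35130 = -20563*35130 = -722378190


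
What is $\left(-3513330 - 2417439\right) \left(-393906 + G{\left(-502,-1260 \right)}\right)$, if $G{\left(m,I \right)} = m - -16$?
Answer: $2339047847448$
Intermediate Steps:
$G{\left(m,I \right)} = 16 + m$ ($G{\left(m,I \right)} = m + 16 = 16 + m$)
$\left(-3513330 - 2417439\right) \left(-393906 + G{\left(-502,-1260 \right)}\right) = \left(-3513330 - 2417439\right) \left(-393906 + \left(16 - 502\right)\right) = - 5930769 \left(-393906 - 486\right) = \left(-5930769\right) \left(-394392\right) = 2339047847448$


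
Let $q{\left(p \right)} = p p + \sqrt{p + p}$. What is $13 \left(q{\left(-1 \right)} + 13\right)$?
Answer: $182 + 13 i \sqrt{2} \approx 182.0 + 18.385 i$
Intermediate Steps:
$q{\left(p \right)} = p^{2} + \sqrt{2} \sqrt{p}$ ($q{\left(p \right)} = p^{2} + \sqrt{2 p} = p^{2} + \sqrt{2} \sqrt{p}$)
$13 \left(q{\left(-1 \right)} + 13\right) = 13 \left(\left(\left(-1\right)^{2} + \sqrt{2} \sqrt{-1}\right) + 13\right) = 13 \left(\left(1 + \sqrt{2} i\right) + 13\right) = 13 \left(\left(1 + i \sqrt{2}\right) + 13\right) = 13 \left(14 + i \sqrt{2}\right) = 182 + 13 i \sqrt{2}$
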